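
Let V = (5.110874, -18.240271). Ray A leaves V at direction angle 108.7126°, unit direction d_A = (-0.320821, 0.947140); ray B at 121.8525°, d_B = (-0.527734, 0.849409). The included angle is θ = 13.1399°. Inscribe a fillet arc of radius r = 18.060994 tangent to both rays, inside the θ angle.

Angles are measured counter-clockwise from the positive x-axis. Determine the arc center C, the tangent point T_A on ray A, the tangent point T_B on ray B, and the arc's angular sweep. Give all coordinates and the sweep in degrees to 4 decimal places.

center=(-62.3056,124.4929) T_A=(-45.1993,130.2873) T_B=(-77.6468,114.9615) sweep=166.8601

bisector direction at 115.2825° = (-0.427082,0.904213)
center distance |VC| = r/sin(θ/2) = 18.060994/sin(6.5700°) = 157.853552
C = V + |VC|·bis = (-62.3056,124.4929)
T_A = V + ((C−V)·d_A)·d_A = V + 156.8169·d_A = (-45.1993,130.2873)
T_B = V + ((C−V)·d_B)·d_B = V + 156.8169·d_B = (-77.6468,114.9615)
sweep = 180° − θ = 166.8601°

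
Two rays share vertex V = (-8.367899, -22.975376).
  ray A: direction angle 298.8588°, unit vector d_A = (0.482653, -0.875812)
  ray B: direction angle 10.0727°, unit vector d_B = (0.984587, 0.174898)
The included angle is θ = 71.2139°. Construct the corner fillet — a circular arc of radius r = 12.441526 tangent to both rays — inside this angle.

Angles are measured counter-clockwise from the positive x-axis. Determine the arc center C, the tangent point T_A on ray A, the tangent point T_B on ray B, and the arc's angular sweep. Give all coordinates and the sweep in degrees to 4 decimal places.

center=(10.9140,-32.1865) T_A=(0.0176,-38.1915) T_B=(8.7380,-19.9368) sweep=108.7861

bisector direction at 334.4657° = (0.902328,-0.431051)
center distance |VC| = r/sin(θ/2) = 12.441526/sin(35.6069°) = 21.369056
C = V + |VC|·bis = (10.9140,-32.1865)
T_A = V + ((C−V)·d_A)·d_A = V + 17.3737·d_A = (0.0176,-38.1915)
T_B = V + ((C−V)·d_B)·d_B = V + 17.3737·d_B = (8.7380,-19.9368)
sweep = 180° − θ = 108.7861°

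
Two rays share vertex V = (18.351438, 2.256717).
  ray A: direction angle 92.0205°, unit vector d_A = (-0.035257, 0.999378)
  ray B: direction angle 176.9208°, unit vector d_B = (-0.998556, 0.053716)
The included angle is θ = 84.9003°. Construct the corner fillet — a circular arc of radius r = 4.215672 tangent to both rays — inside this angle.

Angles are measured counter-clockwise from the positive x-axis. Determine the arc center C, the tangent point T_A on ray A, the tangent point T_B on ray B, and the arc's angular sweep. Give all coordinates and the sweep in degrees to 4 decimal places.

bisector direction at 134.4707° = (-0.700544,0.713609)
center distance |VC| = r/sin(θ/2) = 4.215672/sin(42.4502°) = 6.245917
C = V + |VC|·bis = (13.9759,6.7139)
T_A = V + ((C−V)·d_A)·d_A = V + 4.6086·d_A = (18.1890,6.8625)
T_B = V + ((C−V)·d_B)·d_B = V + 4.6086·d_B = (13.7494,2.5043)
sweep = 180° − θ = 95.0997°

center=(13.9759,6.7139) T_A=(18.1890,6.8625) T_B=(13.7494,2.5043) sweep=95.0997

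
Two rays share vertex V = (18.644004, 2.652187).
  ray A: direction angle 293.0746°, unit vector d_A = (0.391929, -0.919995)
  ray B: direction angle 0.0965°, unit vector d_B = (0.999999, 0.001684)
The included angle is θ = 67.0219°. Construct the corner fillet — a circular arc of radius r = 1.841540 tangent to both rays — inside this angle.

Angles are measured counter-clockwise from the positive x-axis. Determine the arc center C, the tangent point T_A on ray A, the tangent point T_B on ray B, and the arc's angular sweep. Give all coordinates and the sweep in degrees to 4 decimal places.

bisector direction at 326.5855° = (0.834709,-0.550691)
center distance |VC| = r/sin(θ/2) = 1.841540/sin(33.5110°) = 3.335541
C = V + |VC|·bis = (21.4282,0.8153)
T_A = V + ((C−V)·d_A)·d_A = V + 2.7811·d_A = (19.7340,0.0936)
T_B = V + ((C−V)·d_B)·d_B = V + 2.7811·d_B = (21.4251,2.6569)
sweep = 180° − θ = 112.9781°

center=(21.4282,0.8153) T_A=(19.7340,0.0936) T_B=(21.4251,2.6569) sweep=112.9781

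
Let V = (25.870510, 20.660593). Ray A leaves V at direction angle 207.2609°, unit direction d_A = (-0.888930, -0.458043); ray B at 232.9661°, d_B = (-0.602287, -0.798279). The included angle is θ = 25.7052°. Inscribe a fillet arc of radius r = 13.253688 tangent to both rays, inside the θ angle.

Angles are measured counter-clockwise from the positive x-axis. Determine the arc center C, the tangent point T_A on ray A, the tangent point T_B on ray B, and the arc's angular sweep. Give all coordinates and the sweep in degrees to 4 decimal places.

bisector direction at 220.1135° = (-0.764770,-0.644304)
center distance |VC| = r/sin(θ/2) = 13.253688/sin(12.8526°) = 59.582231
C = V + |VC|·bis = (-19.6962,-17.7285)
T_A = V + ((C−V)·d_A)·d_A = V + 58.0894·d_A = (-25.7669,-5.9469)
T_B = V + ((C−V)·d_B)·d_B = V + 58.0894·d_B = (-9.1160,-25.7110)
sweep = 180° − θ = 154.2948°

center=(-19.6962,-17.7285) T_A=(-25.7669,-5.9469) T_B=(-9.1160,-25.7110) sweep=154.2948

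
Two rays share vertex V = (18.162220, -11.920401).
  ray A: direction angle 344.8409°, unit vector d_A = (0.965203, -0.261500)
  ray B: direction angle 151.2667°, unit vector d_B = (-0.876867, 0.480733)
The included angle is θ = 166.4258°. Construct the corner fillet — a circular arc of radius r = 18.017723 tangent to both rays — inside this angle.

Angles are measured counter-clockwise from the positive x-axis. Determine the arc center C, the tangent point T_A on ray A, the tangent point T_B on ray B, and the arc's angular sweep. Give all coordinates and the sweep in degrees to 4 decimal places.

center=(24.9436,4.9096) T_A=(20.2320,-12.4812) T_B=(16.2819,-10.8895) sweep=13.5742

bisector direction at 68.0538° = (0.373736,0.927535)
center distance |VC| = r/sin(θ/2) = 18.017723/sin(83.2129°) = 18.144880
C = V + |VC|·bis = (24.9436,4.9096)
T_A = V + ((C−V)·d_A)·d_A = V + 2.1444·d_A = (20.2320,-12.4812)
T_B = V + ((C−V)·d_B)·d_B = V + 2.1444·d_B = (16.2819,-10.8895)
sweep = 180° − θ = 13.5742°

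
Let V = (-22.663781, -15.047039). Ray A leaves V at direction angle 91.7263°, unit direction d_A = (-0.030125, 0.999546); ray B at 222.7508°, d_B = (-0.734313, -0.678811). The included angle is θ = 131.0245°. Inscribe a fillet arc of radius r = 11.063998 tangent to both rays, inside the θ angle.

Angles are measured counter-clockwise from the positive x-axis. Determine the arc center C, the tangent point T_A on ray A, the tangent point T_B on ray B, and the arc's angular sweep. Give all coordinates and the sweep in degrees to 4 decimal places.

bisector direction at 157.2386° = (-0.922124,0.386895)
center distance |VC| = r/sin(θ/2) = 11.063998/sin(65.5122°) = 12.157573
C = V + |VC|·bis = (-33.8746,-10.3433)
T_A = V + ((C−V)·d_A)·d_A = V + 5.0393·d_A = (-22.8156,-10.0100)
T_B = V + ((C−V)·d_B)·d_B = V + 5.0393·d_B = (-26.3642,-18.4678)
sweep = 180° − θ = 48.9755°

center=(-33.8746,-10.3433) T_A=(-22.8156,-10.0100) T_B=(-26.3642,-18.4678) sweep=48.9755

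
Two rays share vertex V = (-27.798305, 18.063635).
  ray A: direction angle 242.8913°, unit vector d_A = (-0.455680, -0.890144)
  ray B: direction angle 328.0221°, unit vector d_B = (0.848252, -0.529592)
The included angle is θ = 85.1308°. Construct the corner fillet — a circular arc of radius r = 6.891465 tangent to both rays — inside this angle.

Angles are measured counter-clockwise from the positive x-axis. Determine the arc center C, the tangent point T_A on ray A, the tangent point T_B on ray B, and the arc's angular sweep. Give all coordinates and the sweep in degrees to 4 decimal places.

bisector direction at 285.4567° = (0.266510,-0.963832)
center distance |VC| = r/sin(θ/2) = 6.891465/sin(42.5654°) = 10.187974
C = V + |VC|·bis = (-25.0831,8.2441)
T_A = V + ((C−V)·d_A)·d_A = V + 7.5035·d_A = (-31.2175,11.3844)
T_B = V + ((C−V)·d_B)·d_B = V + 7.5035·d_B = (-21.4334,14.0898)
sweep = 180° − θ = 94.8692°

center=(-25.0831,8.2441) T_A=(-31.2175,11.3844) T_B=(-21.4334,14.0898) sweep=94.8692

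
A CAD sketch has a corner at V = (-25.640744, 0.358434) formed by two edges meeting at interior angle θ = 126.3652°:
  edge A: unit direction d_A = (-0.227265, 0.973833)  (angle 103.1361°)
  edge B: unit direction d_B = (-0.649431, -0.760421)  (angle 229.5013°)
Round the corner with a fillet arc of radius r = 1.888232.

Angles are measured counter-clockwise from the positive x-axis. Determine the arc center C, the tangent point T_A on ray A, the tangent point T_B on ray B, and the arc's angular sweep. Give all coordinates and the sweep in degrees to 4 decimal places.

bisector direction at 166.3187° = (-0.971626,0.236521)
center distance |VC| = r/sin(θ/2) = 1.888232/sin(63.1826°) = 2.115787
C = V + |VC|·bis = (-27.6965,0.8589)
T_A = V + ((C−V)·d_A)·d_A = V + 0.9545·d_A = (-25.8577,1.2880)
T_B = V + ((C−V)·d_B)·d_B = V + 0.9545·d_B = (-26.2606,-0.3674)
sweep = 180° − θ = 53.6348°

center=(-27.6965,0.8589) T_A=(-25.8577,1.2880) T_B=(-26.2606,-0.3674) sweep=53.6348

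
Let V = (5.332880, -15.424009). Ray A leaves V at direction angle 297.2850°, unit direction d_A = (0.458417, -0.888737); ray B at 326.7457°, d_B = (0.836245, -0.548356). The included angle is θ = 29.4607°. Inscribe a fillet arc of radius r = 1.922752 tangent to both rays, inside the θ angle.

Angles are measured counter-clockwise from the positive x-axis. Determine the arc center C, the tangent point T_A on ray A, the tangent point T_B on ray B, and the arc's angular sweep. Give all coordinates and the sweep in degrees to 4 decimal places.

bisector direction at 312.0154° = (0.669330,-0.742966)
center distance |VC| = r/sin(θ/2) = 1.922752/sin(14.7303°) = 7.561843
C = V + |VC|·bis = (10.3942,-21.0422)
T_A = V + ((C−V)·d_A)·d_A = V + 7.3133·d_A = (8.6854,-21.9236)
T_B = V + ((C−V)·d_B)·d_B = V + 7.3133·d_B = (11.4486,-19.4343)
sweep = 180° − θ = 150.5393°

center=(10.3942,-21.0422) T_A=(8.6854,-21.9236) T_B=(11.4486,-19.4343) sweep=150.5393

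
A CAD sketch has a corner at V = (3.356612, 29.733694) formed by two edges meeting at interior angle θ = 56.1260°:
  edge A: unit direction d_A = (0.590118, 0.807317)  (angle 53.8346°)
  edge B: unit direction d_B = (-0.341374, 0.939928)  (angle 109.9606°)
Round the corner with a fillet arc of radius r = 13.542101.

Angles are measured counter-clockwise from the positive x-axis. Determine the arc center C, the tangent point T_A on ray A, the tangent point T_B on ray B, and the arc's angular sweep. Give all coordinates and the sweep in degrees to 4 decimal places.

bisector direction at 81.8976° = (0.140943,0.990018)
center distance |VC| = r/sin(θ/2) = 13.542101/sin(28.0630°) = 28.785902
C = V + |VC|·bis = (7.4138,58.2322)
T_A = V + ((C−V)·d_A)·d_A = V + 25.4016·d_A = (18.3465,50.2408)
T_B = V + ((C−V)·d_B)·d_B = V + 25.4016·d_B = (-5.3148,53.6093)
sweep = 180° − θ = 123.8740°

center=(7.4138,58.2322) T_A=(18.3465,50.2408) T_B=(-5.3148,53.6093) sweep=123.8740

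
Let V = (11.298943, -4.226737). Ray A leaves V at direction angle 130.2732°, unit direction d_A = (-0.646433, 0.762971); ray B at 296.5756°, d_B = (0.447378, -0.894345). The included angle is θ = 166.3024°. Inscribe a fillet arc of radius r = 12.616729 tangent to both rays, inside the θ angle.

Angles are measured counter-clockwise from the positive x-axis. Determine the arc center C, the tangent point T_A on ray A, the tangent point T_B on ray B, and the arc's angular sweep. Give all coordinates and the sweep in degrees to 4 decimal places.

bisector direction at 213.4244° = (-0.834613,-0.550836)
center distance |VC| = r/sin(θ/2) = 12.616729/sin(83.1512°) = 12.707405
C = V + |VC|·bis = (0.6932,-11.2264)
T_A = V + ((C−V)·d_A)·d_A = V + 1.5154·d_A = (10.3194,-3.0706)
T_B = V + ((C−V)·d_B)·d_B = V + 1.5154·d_B = (11.9769,-5.5820)
sweep = 180° − θ = 13.6976°

center=(0.6932,-11.2264) T_A=(10.3194,-3.0706) T_B=(11.9769,-5.5820) sweep=13.6976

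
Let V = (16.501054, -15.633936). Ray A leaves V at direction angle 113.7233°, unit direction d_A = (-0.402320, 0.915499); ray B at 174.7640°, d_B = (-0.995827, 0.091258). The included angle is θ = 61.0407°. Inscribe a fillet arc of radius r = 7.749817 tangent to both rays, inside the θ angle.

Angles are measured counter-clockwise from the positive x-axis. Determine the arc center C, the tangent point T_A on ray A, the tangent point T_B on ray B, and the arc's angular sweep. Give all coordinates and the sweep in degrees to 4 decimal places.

center=(4.1172,-6.7168) T_A=(11.2122,-3.5989) T_B=(3.4100,-14.4343) sweep=118.9593

bisector direction at 144.2437° = (-0.811509,0.584340)
center distance |VC| = r/sin(θ/2) = 7.749817/sin(30.5204°) = 15.260221
C = V + |VC|·bis = (4.1172,-6.7168)
T_A = V + ((C−V)·d_A)·d_A = V + 13.1459·d_A = (11.2122,-3.5989)
T_B = V + ((C−V)·d_B)·d_B = V + 13.1459·d_B = (3.4100,-14.4343)
sweep = 180° − θ = 118.9593°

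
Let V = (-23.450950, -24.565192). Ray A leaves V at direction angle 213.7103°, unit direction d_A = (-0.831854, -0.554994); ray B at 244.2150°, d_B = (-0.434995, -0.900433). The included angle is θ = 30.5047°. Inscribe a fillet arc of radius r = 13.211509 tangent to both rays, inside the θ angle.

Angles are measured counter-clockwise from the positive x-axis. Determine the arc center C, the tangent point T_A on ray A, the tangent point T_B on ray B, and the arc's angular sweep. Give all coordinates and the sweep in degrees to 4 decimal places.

bisector direction at 228.9626° = (-0.656551,-0.754282)
center distance |VC| = r/sin(θ/2) = 13.211509/sin(15.2523°) = 50.220358
C = V + |VC|·bis = (-56.4232,-62.4455)
T_A = V + ((C−V)·d_A)·d_A = V + 48.4514·d_A = (-63.7555,-51.4554)
T_B = V + ((C−V)·d_B)·d_B = V + 48.4514·d_B = (-44.5271,-68.1924)
sweep = 180° − θ = 149.4953°

center=(-56.4232,-62.4455) T_A=(-63.7555,-51.4554) T_B=(-44.5271,-68.1924) sweep=149.4953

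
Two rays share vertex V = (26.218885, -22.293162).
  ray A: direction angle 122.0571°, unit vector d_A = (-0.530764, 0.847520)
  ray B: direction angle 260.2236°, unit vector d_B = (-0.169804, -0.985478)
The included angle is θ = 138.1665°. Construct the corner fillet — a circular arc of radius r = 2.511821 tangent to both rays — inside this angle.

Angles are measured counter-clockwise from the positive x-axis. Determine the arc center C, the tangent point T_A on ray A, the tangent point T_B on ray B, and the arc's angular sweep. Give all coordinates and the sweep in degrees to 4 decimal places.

bisector direction at 191.1404° = (-0.981157,-0.193213)
center distance |VC| = r/sin(θ/2) = 2.511821/sin(69.0833°) = 2.689028
C = V + |VC|·bis = (23.5805,-22.8127)
T_A = V + ((C−V)·d_A)·d_A = V + 0.9600·d_A = (25.7093,-21.4795)
T_B = V + ((C−V)·d_B)·d_B = V + 0.9600·d_B = (26.0559,-23.2392)
sweep = 180° − θ = 41.8335°

center=(23.5805,-22.8127) T_A=(25.7093,-21.4795) T_B=(26.0559,-23.2392) sweep=41.8335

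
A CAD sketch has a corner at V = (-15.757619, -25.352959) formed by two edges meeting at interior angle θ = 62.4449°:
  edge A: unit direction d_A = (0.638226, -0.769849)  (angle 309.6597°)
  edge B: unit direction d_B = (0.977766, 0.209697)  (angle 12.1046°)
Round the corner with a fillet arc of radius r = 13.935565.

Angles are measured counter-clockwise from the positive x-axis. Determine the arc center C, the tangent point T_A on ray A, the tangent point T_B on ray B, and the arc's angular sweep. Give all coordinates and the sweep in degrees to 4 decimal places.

bisector direction at 340.8822° = (0.944847,-0.327512)
center distance |VC| = r/sin(θ/2) = 13.935565/sin(31.2224°) = 26.883841
C = V + |VC|·bis = (9.6435,-34.1577)
T_A = V + ((C−V)·d_A)·d_A = V + 22.9900·d_A = (-1.0848,-43.0518)
T_B = V + ((C−V)·d_B)·d_B = V + 22.9900·d_B = (6.7212,-20.5320)
sweep = 180° − θ = 117.5551°

center=(9.6435,-34.1577) T_A=(-1.0848,-43.0518) T_B=(6.7212,-20.5320) sweep=117.5551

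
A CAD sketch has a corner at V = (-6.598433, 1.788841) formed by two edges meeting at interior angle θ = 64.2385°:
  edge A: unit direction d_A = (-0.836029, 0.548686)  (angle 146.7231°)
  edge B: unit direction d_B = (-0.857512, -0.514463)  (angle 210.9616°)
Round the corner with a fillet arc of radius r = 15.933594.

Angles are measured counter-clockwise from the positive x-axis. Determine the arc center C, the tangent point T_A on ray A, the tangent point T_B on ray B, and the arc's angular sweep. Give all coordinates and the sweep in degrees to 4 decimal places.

bisector direction at 178.8424° = (-0.999796,0.020203)
center distance |VC| = r/sin(θ/2) = 15.933594/sin(32.1193°) = 29.968213
C = V + |VC|·bis = (-36.5605,2.3943)
T_A = V + ((C−V)·d_A)·d_A = V + 25.3814·d_A = (-27.8180,15.7152)
T_B = V + ((C−V)·d_B)·d_B = V + 25.3814·d_B = (-28.3633,-11.2690)
sweep = 180° − θ = 115.7615°

center=(-36.5605,2.3943) T_A=(-27.8180,15.7152) T_B=(-28.3633,-11.2690) sweep=115.7615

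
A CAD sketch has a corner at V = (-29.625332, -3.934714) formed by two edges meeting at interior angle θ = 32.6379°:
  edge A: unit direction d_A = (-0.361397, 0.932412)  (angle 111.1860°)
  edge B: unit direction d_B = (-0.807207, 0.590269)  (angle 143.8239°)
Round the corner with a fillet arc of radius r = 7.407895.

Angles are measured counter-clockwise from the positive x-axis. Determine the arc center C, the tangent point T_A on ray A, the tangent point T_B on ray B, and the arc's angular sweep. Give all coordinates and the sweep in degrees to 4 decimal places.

center=(-45.6766,16.9799) T_A=(-38.7694,19.6571) T_B=(-50.0492,11.0002) sweep=147.3621

bisector direction at 127.5050° = (-0.608830,0.793301)
center distance |VC| = r/sin(θ/2) = 7.407895/sin(16.3190°) = 26.364104
C = V + |VC|·bis = (-45.6766,16.9799)
T_A = V + ((C−V)·d_A)·d_A = V + 25.3020·d_A = (-38.7694,19.6571)
T_B = V + ((C−V)·d_B)·d_B = V + 25.3020·d_B = (-50.0492,11.0002)
sweep = 180° − θ = 147.3621°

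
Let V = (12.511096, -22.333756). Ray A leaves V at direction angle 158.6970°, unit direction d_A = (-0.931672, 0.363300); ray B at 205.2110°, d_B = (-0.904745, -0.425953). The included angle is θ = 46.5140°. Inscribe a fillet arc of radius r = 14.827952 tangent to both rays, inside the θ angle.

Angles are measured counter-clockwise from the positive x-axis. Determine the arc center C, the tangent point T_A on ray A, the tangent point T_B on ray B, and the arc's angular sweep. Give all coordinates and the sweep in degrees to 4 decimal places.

center=(-25.0199,-23.6142) T_A=(-19.6329,-9.7994) T_B=(-18.7039,-37.0297) sweep=133.4860

bisector direction at 181.9540° = (-0.999419,-0.034097)
center distance |VC| = r/sin(θ/2) = 14.827952/sin(23.2570°) = 37.552799
C = V + |VC|·bis = (-25.0199,-23.6142)
T_A = V + ((C−V)·d_A)·d_A = V + 34.5014·d_A = (-19.6329,-9.7994)
T_B = V + ((C−V)·d_B)·d_B = V + 34.5014·d_B = (-18.7039,-37.0297)
sweep = 180° − θ = 133.4860°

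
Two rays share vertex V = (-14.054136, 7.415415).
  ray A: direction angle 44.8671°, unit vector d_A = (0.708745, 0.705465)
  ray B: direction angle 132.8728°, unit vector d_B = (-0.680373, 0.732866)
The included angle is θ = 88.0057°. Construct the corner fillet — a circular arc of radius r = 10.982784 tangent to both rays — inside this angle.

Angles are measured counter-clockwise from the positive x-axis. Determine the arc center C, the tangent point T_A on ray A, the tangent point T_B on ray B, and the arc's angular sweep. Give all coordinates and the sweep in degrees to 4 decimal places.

bisector direction at 88.8700° = (0.019722,0.999806)
center distance |VC| = r/sin(θ/2) = 10.982784/sin(44.0029°) = 15.809524
C = V + |VC|·bis = (-13.7423,23.2219)
T_A = V + ((C−V)·d_A)·d_A = V + 11.3719·d_A = (-5.9944,15.4379)
T_B = V + ((C−V)·d_B)·d_B = V + 11.3719·d_B = (-21.7913,15.7495)
sweep = 180° − θ = 91.9943°

center=(-13.7423,23.2219) T_A=(-5.9944,15.4379) T_B=(-21.7913,15.7495) sweep=91.9943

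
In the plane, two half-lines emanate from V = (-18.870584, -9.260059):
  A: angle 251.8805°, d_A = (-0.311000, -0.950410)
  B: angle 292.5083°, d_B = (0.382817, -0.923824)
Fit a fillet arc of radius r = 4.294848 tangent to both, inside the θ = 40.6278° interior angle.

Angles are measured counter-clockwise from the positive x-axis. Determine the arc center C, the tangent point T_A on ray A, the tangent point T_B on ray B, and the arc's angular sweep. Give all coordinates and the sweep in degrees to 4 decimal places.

center=(-18.3969,-21.6223) T_A=(-22.4788,-20.2866) T_B=(-14.4292,-19.9781) sweep=139.3722

bisector direction at 272.1944° = (0.038290,-0.999267)
center distance |VC| = r/sin(θ/2) = 4.294848/sin(20.3139°) = 12.371266
C = V + |VC|·bis = (-18.3969,-21.6223)
T_A = V + ((C−V)·d_A)·d_A = V + 11.6018·d_A = (-22.4788,-20.2866)
T_B = V + ((C−V)·d_B)·d_B = V + 11.6018·d_B = (-14.4292,-19.9781)
sweep = 180° − θ = 139.3722°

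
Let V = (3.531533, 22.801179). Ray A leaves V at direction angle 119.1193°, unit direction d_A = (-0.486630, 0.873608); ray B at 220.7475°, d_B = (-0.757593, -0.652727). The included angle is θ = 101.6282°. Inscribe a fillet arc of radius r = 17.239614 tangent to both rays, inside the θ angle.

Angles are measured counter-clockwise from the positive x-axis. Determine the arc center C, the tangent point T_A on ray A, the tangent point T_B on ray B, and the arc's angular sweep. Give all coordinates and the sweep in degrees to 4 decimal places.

bisector direction at 169.9334° = (-0.984605,0.174793)
center distance |VC| = r/sin(θ/2) = 17.239614/sin(50.8141°) = 22.241793
C = V + |VC|·bis = (-18.3679,26.6889)
T_A = V + ((C−V)·d_A)·d_A = V + 14.0532·d_A = (-3.3072,35.0782)
T_B = V + ((C−V)·d_B)·d_B = V + 14.0532·d_B = (-7.1151,13.6283)
sweep = 180° − θ = 78.3718°

center=(-18.3679,26.6889) T_A=(-3.3072,35.0782) T_B=(-7.1151,13.6283) sweep=78.3718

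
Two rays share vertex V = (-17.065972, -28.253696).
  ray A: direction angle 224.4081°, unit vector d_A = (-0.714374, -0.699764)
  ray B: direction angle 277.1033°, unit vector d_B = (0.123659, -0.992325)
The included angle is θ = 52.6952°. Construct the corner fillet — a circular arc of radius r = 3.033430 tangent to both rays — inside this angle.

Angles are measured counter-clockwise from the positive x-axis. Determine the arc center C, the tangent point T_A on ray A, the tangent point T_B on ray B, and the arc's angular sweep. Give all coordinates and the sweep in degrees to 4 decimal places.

center=(-19.3187,-34.7067) T_A=(-21.4414,-32.5397) T_B=(-16.3086,-34.3316) sweep=127.3048

bisector direction at 250.7557° = (-0.329597,-0.944122)
center distance |VC| = r/sin(θ/2) = 3.033430/sin(26.3476°) = 6.834885
C = V + |VC|·bis = (-19.3187,-34.7067)
T_A = V + ((C−V)·d_A)·d_A = V + 6.1249·d_A = (-21.4414,-32.5397)
T_B = V + ((C−V)·d_B)·d_B = V + 6.1249·d_B = (-16.3086,-34.3316)
sweep = 180° − θ = 127.3048°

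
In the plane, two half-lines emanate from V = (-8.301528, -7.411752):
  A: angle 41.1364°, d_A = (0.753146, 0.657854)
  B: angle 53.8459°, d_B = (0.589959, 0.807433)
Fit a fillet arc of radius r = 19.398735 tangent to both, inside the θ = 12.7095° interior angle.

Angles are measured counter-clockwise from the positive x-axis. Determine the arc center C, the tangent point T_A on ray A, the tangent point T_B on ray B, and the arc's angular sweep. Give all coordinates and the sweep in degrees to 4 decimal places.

center=(110.1239,121.7868) T_A=(122.8854,107.1768) T_B=(94.4607,133.2313) sweep=167.2905

bisector direction at 47.4912° = (0.675704,0.737173)
center distance |VC| = r/sin(θ/2) = 19.398735/sin(6.3548°) = 175.262232
C = V + |VC|·bis = (110.1239,121.7868)
T_A = V + ((C−V)·d_A)·d_A = V + 174.1854·d_A = (122.8854,107.1768)
T_B = V + ((C−V)·d_B)·d_B = V + 174.1854·d_B = (94.4607,133.2313)
sweep = 180° − θ = 167.2905°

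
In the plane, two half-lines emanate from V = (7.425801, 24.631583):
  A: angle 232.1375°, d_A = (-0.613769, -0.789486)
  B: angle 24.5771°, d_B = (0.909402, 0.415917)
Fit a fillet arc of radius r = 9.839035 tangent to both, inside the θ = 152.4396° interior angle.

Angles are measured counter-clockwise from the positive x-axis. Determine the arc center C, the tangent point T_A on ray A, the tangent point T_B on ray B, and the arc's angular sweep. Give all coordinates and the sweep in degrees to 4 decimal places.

bisector direction at 308.3573° = (0.620564,-0.784156)
center distance |VC| = r/sin(θ/2) = 9.839035/sin(76.2198°) = 10.130628
C = V + |VC|·bis = (13.7125,16.6876)
T_A = V + ((C−V)·d_A)·d_A = V + 2.4131·d_A = (5.9447,22.7265)
T_B = V + ((C−V)·d_B)·d_B = V + 2.4131·d_B = (9.6203,25.6352)
sweep = 180° − θ = 27.5604°

center=(13.7125,16.6876) T_A=(5.9447,22.7265) T_B=(9.6203,25.6352) sweep=27.5604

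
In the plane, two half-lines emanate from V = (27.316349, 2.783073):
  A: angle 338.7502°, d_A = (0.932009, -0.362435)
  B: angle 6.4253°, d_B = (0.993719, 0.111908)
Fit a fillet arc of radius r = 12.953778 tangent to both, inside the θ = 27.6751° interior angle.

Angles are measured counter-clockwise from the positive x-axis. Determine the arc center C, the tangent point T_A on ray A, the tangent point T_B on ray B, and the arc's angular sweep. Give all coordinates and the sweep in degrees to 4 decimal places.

bisector direction at 352.5878° = (0.991644,-0.129008)
center distance |VC| = r/sin(θ/2) = 12.953778/sin(13.8376°) = 54.161415
C = V + |VC|·bis = (81.0252,-4.2042)
T_A = V + ((C−V)·d_A)·d_A = V + 52.5895·d_A = (76.3303,-16.2772)
T_B = V + ((C−V)·d_B)·d_B = V + 52.5895·d_B = (79.5755,8.6682)
sweep = 180° − θ = 152.3249°

center=(81.0252,-4.2042) T_A=(76.3303,-16.2772) T_B=(79.5755,8.6682) sweep=152.3249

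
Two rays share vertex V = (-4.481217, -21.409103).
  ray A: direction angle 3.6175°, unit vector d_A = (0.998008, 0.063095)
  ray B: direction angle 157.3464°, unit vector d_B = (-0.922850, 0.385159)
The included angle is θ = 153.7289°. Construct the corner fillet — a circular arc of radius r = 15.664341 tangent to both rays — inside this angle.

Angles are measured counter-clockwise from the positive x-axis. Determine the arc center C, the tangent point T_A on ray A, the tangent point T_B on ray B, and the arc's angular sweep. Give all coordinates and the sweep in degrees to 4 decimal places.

center=(-1.8214,-5.5453) T_A=(-0.8330,-21.1785) T_B=(-7.8547,-20.0012) sweep=26.2711

bisector direction at 80.4820° = (0.165358,0.986234)
center distance |VC| = r/sin(θ/2) = 15.664341/sin(76.8645°) = 16.085208
C = V + |VC|·bis = (-1.8214,-5.5453)
T_A = V + ((C−V)·d_A)·d_A = V + 3.6555·d_A = (-0.8330,-21.1785)
T_B = V + ((C−V)·d_B)·d_B = V + 3.6555·d_B = (-7.8547,-20.0012)
sweep = 180° − θ = 26.2711°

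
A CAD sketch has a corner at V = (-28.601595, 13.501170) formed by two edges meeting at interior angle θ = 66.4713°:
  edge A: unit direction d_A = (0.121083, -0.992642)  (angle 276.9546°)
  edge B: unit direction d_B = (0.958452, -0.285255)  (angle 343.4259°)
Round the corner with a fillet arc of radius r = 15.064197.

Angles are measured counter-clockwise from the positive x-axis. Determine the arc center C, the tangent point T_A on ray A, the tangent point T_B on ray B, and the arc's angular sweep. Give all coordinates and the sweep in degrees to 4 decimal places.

center=(-10.8646,-7.4949) T_A=(-25.8180,-9.3190) T_B=(-6.5675,6.9434) sweep=113.5287

bisector direction at 310.1903° = (0.645328,-0.763906)
center distance |VC| = r/sin(θ/2) = 15.064197/sin(33.2356°) = 27.485210
C = V + |VC|·bis = (-10.8646,-7.4949)
T_A = V + ((C−V)·d_A)·d_A = V + 22.9893·d_A = (-25.8180,-9.3190)
T_B = V + ((C−V)·d_B)·d_B = V + 22.9893·d_B = (-6.5675,6.9434)
sweep = 180° − θ = 113.5287°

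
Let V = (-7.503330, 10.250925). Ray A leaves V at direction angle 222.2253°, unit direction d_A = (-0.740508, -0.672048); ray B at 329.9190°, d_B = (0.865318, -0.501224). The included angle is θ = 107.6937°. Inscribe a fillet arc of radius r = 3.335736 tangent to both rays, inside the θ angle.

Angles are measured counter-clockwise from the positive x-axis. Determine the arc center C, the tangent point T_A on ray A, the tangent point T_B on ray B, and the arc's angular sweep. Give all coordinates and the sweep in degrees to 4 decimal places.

center=(-7.0663,6.1429) T_A=(-9.3081,8.6130) T_B=(-5.3944,9.0293) sweep=72.3063

bisector direction at 276.0722° = (0.105781,-0.994389)
center distance |VC| = r/sin(θ/2) = 3.335736/sin(53.8469°) = 4.131234
C = V + |VC|·bis = (-7.0663,6.1429)
T_A = V + ((C−V)·d_A)·d_A = V + 2.4372·d_A = (-9.3081,8.6130)
T_B = V + ((C−V)·d_B)·d_B = V + 2.4372·d_B = (-5.3944,9.0293)
sweep = 180° − θ = 72.3063°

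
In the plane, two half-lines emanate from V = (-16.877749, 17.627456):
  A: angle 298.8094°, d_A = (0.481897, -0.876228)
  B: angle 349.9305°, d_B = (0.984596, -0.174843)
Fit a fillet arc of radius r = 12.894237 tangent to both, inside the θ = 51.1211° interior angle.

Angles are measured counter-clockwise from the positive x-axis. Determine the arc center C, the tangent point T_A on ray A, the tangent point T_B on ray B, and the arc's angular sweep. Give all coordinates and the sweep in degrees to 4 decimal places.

center=(7.4125,0.2181) T_A=(-3.8858,-5.9956) T_B=(9.6669,12.9137) sweep=128.8789

bisector direction at 324.3699° = (0.812795,-0.582549)
center distance |VC| = r/sin(θ/2) = 12.894237/sin(25.5605°) = 29.884801
C = V + |VC|·bis = (7.4125,0.2181)
T_A = V + ((C−V)·d_A)·d_A = V + 26.9600·d_A = (-3.8858,-5.9956)
T_B = V + ((C−V)·d_B)·d_B = V + 26.9600·d_B = (9.6669,12.9137)
sweep = 180° − θ = 128.8789°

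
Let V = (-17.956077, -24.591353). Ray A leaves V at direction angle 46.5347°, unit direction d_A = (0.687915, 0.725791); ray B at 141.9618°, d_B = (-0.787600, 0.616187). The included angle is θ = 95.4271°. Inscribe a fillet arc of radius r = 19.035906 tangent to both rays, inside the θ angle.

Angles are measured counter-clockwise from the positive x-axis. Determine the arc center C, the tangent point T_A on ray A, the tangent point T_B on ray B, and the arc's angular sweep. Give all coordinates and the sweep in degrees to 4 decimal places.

bisector direction at 94.2482° = (-0.074078,0.997252)
center distance |VC| = r/sin(θ/2) = 19.035906/sin(47.7135°) = 25.731491
C = V + |VC|·bis = (-19.8622,1.0694)
T_A = V + ((C−V)·d_A)·d_A = V + 17.3131·d_A = (-6.0461,-12.0256)
T_B = V + ((C−V)·d_B)·d_B = V + 17.3131·d_B = (-31.5919,-13.9232)
sweep = 180° − θ = 84.5729°

center=(-19.8622,1.0694) T_A=(-6.0461,-12.0256) T_B=(-31.5919,-13.9232) sweep=84.5729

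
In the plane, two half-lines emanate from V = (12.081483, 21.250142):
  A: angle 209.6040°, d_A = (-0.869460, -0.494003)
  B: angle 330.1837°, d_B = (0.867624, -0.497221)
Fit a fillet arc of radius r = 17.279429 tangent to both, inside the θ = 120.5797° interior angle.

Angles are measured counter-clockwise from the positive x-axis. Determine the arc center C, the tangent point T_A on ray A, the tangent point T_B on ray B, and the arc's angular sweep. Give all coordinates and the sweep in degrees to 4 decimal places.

bisector direction at 269.8938° = (-0.001853,-0.999998)
center distance |VC| = r/sin(θ/2) = 17.279429/sin(60.2899°) = 19.894714
C = V + |VC|·bis = (12.0446,1.3555)
T_A = V + ((C−V)·d_A)·d_A = V + 9.8601·d_A = (3.5085,16.3792)
T_B = V + ((C−V)·d_B)·d_B = V + 9.8601·d_B = (20.6363,16.3475)
sweep = 180° − θ = 59.4203°

center=(12.0446,1.3555) T_A=(3.5085,16.3792) T_B=(20.6363,16.3475) sweep=59.4203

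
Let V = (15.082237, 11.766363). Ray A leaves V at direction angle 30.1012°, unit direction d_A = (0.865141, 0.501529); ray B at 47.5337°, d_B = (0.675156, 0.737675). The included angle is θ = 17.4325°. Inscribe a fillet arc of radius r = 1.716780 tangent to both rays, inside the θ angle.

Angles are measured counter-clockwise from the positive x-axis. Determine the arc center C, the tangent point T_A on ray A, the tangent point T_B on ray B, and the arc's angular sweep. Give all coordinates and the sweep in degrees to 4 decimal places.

center=(23.9090,18.8677) T_A=(24.7701,17.3825) T_B=(22.6426,20.0268) sweep=162.5675

bisector direction at 38.8174° = (0.779147,0.626841)
center distance |VC| = r/sin(θ/2) = 1.716780/sin(8.7163°) = 11.328803
C = V + |VC|·bis = (23.9090,18.8677)
T_A = V + ((C−V)·d_A)·d_A = V + 11.1980·d_A = (24.7701,17.3825)
T_B = V + ((C−V)·d_B)·d_B = V + 11.1980·d_B = (22.6426,20.0268)
sweep = 180° − θ = 162.5675°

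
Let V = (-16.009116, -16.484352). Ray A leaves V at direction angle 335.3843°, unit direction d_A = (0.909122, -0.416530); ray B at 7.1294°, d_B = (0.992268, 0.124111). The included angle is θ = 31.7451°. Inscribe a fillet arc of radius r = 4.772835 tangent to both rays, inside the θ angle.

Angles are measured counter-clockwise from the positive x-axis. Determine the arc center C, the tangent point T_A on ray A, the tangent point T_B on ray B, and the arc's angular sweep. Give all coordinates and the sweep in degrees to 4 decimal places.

bisector direction at 351.2568° = (0.988380,-0.152005)
center distance |VC| = r/sin(θ/2) = 4.772835/sin(15.8726°) = 17.451051
C = V + |VC|·bis = (1.2391,-19.1370)
T_A = V + ((C−V)·d_A)·d_A = V + 16.7857·d_A = (-0.7489,-23.4761)
T_B = V + ((C−V)·d_B)·d_B = V + 16.7857·d_B = (0.6468,-14.4011)
sweep = 180° − θ = 148.2549°

center=(1.2391,-19.1370) T_A=(-0.7489,-23.4761) T_B=(0.6468,-14.4011) sweep=148.2549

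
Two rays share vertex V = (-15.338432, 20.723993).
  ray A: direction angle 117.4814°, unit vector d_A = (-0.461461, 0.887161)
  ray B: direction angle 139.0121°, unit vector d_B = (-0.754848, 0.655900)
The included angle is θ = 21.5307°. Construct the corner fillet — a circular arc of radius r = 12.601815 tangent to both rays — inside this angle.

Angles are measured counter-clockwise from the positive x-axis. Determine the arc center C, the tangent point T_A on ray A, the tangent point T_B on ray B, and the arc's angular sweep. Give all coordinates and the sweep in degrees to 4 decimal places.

bisector direction at 128.2467° = (-0.619049,0.785352)
center distance |VC| = r/sin(θ/2) = 12.601815/sin(10.7653°) = 67.466146
C = V + |VC|·bis = (-57.1033,73.7087)
T_A = V + ((C−V)·d_A)·d_A = V + 66.2788·d_A = (-45.9235,79.5239)
T_B = V + ((C−V)·d_B)·d_B = V + 66.2788·d_B = (-65.3688,64.1962)
sweep = 180° − θ = 158.4693°

center=(-57.1033,73.7087) T_A=(-45.9235,79.5239) T_B=(-65.3688,64.1962) sweep=158.4693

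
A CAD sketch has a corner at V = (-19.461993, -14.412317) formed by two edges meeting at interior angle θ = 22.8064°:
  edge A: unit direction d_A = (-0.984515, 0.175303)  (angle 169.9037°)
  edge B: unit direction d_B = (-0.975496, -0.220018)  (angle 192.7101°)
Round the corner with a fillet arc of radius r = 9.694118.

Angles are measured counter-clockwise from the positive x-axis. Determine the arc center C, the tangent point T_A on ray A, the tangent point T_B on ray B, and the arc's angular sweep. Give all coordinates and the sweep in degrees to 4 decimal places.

center=(-68.4807,-15.5306) T_A=(-66.7813,-5.9866) T_B=(-66.3478,-24.9872) sweep=157.1936

bisector direction at 181.3069° = (-0.999740,-0.022808)
center distance |VC| = r/sin(θ/2) = 9.694118/sin(11.4032°) = 49.031488
C = V + |VC|·bis = (-68.4807,-15.5306)
T_A = V + ((C−V)·d_A)·d_A = V + 48.0636·d_A = (-66.7813,-5.9866)
T_B = V + ((C−V)·d_B)·d_B = V + 48.0636·d_B = (-66.3478,-24.9872)
sweep = 180° − θ = 157.1936°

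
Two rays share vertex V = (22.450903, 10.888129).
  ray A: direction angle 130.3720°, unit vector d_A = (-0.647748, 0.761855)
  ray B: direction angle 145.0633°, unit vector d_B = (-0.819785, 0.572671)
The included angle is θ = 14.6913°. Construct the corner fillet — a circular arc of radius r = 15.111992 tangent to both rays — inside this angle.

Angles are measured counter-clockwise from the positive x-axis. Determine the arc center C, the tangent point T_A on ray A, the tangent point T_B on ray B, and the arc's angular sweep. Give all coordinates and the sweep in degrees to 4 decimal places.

bisector direction at 137.7177° = (-0.739838,0.672785)
center distance |VC| = r/sin(θ/2) = 15.111992/sin(7.3457°) = 118.196468
C = V + |VC|·bis = (-64.9954,90.4089)
T_A = V + ((C−V)·d_A)·d_A = V + 117.2264·d_A = (-53.4822,100.1977)
T_B = V + ((C−V)·d_B)·d_B = V + 117.2264·d_B = (-73.6496,78.0203)
sweep = 180° − θ = 165.3087°

center=(-64.9954,90.4089) T_A=(-53.4822,100.1977) T_B=(-73.6496,78.0203) sweep=165.3087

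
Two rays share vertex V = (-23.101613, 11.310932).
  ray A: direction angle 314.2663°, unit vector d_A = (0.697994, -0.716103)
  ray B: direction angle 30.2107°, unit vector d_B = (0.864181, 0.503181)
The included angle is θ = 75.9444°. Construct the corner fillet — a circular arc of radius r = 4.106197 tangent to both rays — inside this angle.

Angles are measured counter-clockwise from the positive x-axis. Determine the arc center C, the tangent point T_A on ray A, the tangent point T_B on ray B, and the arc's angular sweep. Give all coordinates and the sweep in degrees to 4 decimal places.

bisector direction at 352.2385° = (0.990839,-0.135050)
center distance |VC| = r/sin(θ/2) = 4.106197/sin(37.9722°) = 6.673715
C = V + |VC|·bis = (-16.4890,10.4096)
T_A = V + ((C−V)·d_A)·d_A = V + 5.2610·d_A = (-19.4295,7.5435)
T_B = V + ((C−V)·d_B)·d_B = V + 5.2610·d_B = (-18.5552,13.9581)
sweep = 180° − θ = 104.0556°

center=(-16.4890,10.4096) T_A=(-19.4295,7.5435) T_B=(-18.5552,13.9581) sweep=104.0556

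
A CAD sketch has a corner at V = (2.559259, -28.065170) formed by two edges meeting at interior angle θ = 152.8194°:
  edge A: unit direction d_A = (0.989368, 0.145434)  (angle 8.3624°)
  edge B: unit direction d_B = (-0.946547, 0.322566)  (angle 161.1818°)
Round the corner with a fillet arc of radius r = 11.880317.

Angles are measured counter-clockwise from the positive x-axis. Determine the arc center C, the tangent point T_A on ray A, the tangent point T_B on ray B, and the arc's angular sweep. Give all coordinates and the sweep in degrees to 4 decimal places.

center=(3.6729,-15.8935) T_A=(5.4007,-27.6475) T_B=(-0.1592,-27.1388) sweep=27.1806

bisector direction at 84.7721° = (0.091118,0.995840)
center distance |VC| = r/sin(θ/2) = 11.880317/sin(76.4097°) = 12.222538
C = V + |VC|·bis = (3.6729,-15.8935)
T_A = V + ((C−V)·d_A)·d_A = V + 2.8720·d_A = (5.4007,-27.6475)
T_B = V + ((C−V)·d_B)·d_B = V + 2.8720·d_B = (-0.1592,-27.1388)
sweep = 180° − θ = 27.1806°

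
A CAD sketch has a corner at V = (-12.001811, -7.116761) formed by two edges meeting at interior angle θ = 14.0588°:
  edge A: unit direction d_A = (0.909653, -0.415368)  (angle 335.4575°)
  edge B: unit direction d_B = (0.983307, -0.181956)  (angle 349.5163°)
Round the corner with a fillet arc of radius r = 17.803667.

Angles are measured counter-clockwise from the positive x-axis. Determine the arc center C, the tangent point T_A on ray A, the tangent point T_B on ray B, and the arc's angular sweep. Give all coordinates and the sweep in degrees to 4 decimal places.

bisector direction at 342.4869° = (0.953648,-0.300924)
center distance |VC| = r/sin(θ/2) = 17.803667/sin(7.0294°) = 145.480196
C = V + |VC|·bis = (126.7351,-50.8952)
T_A = V + ((C−V)·d_A)·d_A = V + 144.3867·d_A = (119.3400,-67.0904)
T_B = V + ((C−V)·d_B)·d_B = V + 144.3867·d_B = (129.9746,-33.3888)
sweep = 180° − θ = 165.9412°

center=(126.7351,-50.8952) T_A=(119.3400,-67.0904) T_B=(129.9746,-33.3888) sweep=165.9412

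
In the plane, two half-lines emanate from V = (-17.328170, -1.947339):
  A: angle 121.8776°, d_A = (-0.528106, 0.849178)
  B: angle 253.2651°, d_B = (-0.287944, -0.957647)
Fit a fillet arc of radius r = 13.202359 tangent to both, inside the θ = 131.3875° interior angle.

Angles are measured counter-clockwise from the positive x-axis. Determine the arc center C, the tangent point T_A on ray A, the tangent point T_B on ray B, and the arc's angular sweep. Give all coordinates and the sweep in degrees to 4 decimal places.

center=(-31.6883,-3.8561) T_A=(-20.4772,3.1162) T_B=(-19.0451,-7.6576) sweep=48.6125

bisector direction at 187.5713° = (-0.991282,-0.131761)
center distance |VC| = r/sin(θ/2) = 13.202359/sin(65.6937°) = 14.486462
C = V + |VC|·bis = (-31.6883,-3.8561)
T_A = V + ((C−V)·d_A)·d_A = V + 5.9628·d_A = (-20.4772,3.1162)
T_B = V + ((C−V)·d_B)·d_B = V + 5.9628·d_B = (-19.0451,-7.6576)
sweep = 180° − θ = 48.6125°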